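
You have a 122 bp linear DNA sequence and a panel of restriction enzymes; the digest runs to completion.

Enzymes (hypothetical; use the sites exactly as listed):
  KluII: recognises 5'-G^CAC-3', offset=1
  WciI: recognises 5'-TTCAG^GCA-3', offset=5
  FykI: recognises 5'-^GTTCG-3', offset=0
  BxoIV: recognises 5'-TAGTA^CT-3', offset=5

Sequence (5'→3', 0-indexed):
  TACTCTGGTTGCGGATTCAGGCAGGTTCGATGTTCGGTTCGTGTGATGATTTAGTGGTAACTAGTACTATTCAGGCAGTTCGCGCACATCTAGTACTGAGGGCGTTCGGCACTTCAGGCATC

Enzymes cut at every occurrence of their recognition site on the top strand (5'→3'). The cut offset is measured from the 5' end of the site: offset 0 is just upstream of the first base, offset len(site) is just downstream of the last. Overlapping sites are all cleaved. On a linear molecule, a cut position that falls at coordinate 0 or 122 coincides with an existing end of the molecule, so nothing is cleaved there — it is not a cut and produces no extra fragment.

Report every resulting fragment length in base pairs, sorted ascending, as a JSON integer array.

[3,4,5,5,6,7,7,8,8,8,11,20,30]

Site scan:
  KluII (GCAC, off=1): starts [83, 108] → cuts [84, 109]
  WciI (TTCAGGCA, off=5): starts [15, 69, 112] → cuts [20, 74, 117]
  FykI (GTTCG, off=0): starts [24, 31, 36, 77, 103] → cuts [24, 31, 36, 77, 103]
  BxoIV (TAGTACT, off=5): starts [61, 90] → cuts [66, 95]

Pooled cuts: [20, 24, 31, 36, 66, 74, 77, 84, 95, 103, 109, 117]

Fragments:
  [0,20): 20 bp
  [20,24): 4 bp
  [24,31): 7 bp
  [31,36): 5 bp
  [36,66): 30 bp
  [66,74): 8 bp
  [74,77): 3 bp
  [77,84): 7 bp
  [84,95): 11 bp
  [95,103): 8 bp
  [103,109): 6 bp
  [109,117): 8 bp
  [117,122): 5 bp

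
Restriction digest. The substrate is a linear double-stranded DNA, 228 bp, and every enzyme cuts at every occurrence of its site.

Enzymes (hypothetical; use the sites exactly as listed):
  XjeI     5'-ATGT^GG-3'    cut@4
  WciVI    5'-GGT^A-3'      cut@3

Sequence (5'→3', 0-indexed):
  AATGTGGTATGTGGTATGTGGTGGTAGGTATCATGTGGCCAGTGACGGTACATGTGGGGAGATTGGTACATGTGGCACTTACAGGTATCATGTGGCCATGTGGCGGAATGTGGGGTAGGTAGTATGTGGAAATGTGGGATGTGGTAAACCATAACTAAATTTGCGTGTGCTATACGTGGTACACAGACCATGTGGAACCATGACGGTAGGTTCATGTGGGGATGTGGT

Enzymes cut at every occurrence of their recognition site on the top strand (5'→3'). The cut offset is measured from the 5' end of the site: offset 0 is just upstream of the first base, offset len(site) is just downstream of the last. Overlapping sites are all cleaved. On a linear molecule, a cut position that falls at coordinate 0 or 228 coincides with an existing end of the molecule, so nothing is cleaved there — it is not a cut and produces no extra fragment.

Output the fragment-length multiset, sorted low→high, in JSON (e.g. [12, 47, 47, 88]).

[3,3,3,3,4,4,4,4,5,5,6,6,6,7,7,7,7,8,8,8,10,10,12,13,13,13,14,35]

Site scan:
  XjeI ATGTGG/4: at [1, 8, 15, 32, 51, 69, 89, 97, 107, 123, 131, 138, 189, 213, 221] ⇒ [5, 12, 19, 36, 55, 73, 93, 101, 111, 127, 135, 142, 193, 217, 225]
  WciVI GGTA/3: at [5, 12, 22, 26, 46, 64, 83, 113, 117, 142, 177, 204] ⇒ [8, 15, 25, 29, 49, 67, 86, 116, 120, 145, 180, 207]

All cut coordinates (distinct, sorted): [5, 8, 12, 15, 19, 25, 29, 36, 49, 55, 67, 73, 86, 93, 101, 111, 116, 120, 127, 135, 142, 145, 180, 193, 207, 217, 225]

Fragment lengths:
  [0,5): 5 bp
  [5,8): 3 bp
  [8,12): 4 bp
  [12,15): 3 bp
  [15,19): 4 bp
  [19,25): 6 bp
  [25,29): 4 bp
  [29,36): 7 bp
  [36,49): 13 bp
  [49,55): 6 bp
  [55,67): 12 bp
  [67,73): 6 bp
  [73,86): 13 bp
  [86,93): 7 bp
  [93,101): 8 bp
  [101,111): 10 bp
  [111,116): 5 bp
  [116,120): 4 bp
  [120,127): 7 bp
  [127,135): 8 bp
  [135,142): 7 bp
  [142,145): 3 bp
  [145,180): 35 bp
  [180,193): 13 bp
  [193,207): 14 bp
  [207,217): 10 bp
  [217,225): 8 bp
  [225,228): 3 bp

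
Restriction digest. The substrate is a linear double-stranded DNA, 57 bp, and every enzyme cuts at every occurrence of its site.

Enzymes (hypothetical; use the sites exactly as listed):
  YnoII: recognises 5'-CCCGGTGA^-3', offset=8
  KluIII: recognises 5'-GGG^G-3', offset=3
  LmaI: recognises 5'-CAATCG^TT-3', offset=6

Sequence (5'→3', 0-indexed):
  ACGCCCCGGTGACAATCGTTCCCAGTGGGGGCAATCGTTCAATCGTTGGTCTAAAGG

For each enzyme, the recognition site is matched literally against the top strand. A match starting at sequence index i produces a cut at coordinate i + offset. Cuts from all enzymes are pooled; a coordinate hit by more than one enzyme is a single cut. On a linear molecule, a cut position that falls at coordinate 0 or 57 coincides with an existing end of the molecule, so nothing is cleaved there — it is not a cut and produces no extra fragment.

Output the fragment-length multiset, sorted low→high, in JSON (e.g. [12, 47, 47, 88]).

[1,6,7,8,11,12,12]

Site scan:
  YnoII CCCGGTGA/8: at [4] ⇒ [12]
  KluIII GGGG/3: at [26, 27] ⇒ [29, 30]
  LmaI CAATCGTT/6: at [12, 31, 39] ⇒ [18, 37, 45]

Pooled cuts: [12, 18, 29, 30, 37, 45]

Fragments:
  [0,12): 12 bp
  [12,18): 6 bp
  [18,29): 11 bp
  [29,30): 1 bp
  [30,37): 7 bp
  [37,45): 8 bp
  [45,57): 12 bp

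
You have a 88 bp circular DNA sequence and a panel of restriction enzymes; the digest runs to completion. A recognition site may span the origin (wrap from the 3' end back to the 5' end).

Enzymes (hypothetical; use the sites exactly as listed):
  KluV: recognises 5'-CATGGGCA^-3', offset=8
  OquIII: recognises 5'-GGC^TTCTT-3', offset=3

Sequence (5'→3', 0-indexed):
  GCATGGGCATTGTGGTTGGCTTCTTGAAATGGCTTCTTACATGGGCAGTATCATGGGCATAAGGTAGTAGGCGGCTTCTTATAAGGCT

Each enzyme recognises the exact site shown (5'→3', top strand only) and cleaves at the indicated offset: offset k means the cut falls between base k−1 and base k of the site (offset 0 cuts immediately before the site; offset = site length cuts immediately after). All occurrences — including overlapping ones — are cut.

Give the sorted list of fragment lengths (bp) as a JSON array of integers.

[11,12,13,14,16,22]

Per-enzyme occurrences:
  KluV (CATGGGCA, off=8): starts [1, 39, 51] → cuts [9, 47, 59]
  OquIII (GGCTTCTT, off=3): starts [17, 30, 72] → cuts [20, 33, 75]

Pooled cuts: [9, 20, 33, 47, 59, 75]

Fragment lengths:
  9→20: 11 bp
  20→33: 13 bp
  33→47: 14 bp
  47→59: 12 bp
  59→75: 16 bp
  75→9 (wrap): 88-75+9 = 22 bp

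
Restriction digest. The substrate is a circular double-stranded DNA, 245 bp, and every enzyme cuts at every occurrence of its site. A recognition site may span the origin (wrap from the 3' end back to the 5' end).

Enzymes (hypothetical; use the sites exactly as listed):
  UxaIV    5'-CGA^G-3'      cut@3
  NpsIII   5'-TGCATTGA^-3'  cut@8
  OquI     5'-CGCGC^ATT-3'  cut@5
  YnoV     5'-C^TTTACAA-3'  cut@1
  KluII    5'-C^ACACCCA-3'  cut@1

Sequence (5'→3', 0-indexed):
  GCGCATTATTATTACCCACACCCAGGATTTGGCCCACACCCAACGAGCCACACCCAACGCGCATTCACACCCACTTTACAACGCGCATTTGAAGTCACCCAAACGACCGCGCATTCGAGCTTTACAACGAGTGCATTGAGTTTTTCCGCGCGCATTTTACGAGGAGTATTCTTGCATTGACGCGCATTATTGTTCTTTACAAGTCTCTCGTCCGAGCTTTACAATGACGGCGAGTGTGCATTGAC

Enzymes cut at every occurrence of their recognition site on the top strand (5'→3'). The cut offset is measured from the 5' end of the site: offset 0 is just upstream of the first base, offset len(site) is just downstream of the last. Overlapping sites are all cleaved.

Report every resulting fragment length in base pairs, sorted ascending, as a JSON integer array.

Scan for sites:
  UxaIV (CGAG, off=3): starts [43, 115, 127, 159, 212, 230] → cuts [46, 118, 130, 162, 215, 233]
  NpsIII (TGCATTGA, off=8): starts [131, 172, 236] → cuts [139, 180, 244]
  OquI (CGCGCATT, off=5): starts [57, 81, 107, 148, 180, 244] → cuts [4, 62, 86, 112, 153, 185]
  YnoV (CTTTACAA, off=1): starts [73, 119, 194, 216] → cuts [74, 120, 195, 217]
  KluII (CACACCCA, off=1): starts [16, 34, 48, 65] → cuts [17, 35, 49, 66]

All cut coordinates (distinct, sorted): [4, 17, 35, 46, 49, 62, 66, 74, 86, 112, 118, 120, 130, 139, 153, 162, 180, 185, 195, 215, 217, 233, 244]

Fragments:
  4→17: 13 bp
  17→35: 18 bp
  35→46: 11 bp
  46→49: 3 bp
  49→62: 13 bp
  62→66: 4 bp
  66→74: 8 bp
  74→86: 12 bp
  86→112: 26 bp
  112→118: 6 bp
  118→120: 2 bp
  120→130: 10 bp
  130→139: 9 bp
  139→153: 14 bp
  153→162: 9 bp
  162→180: 18 bp
  180→185: 5 bp
  185→195: 10 bp
  195→215: 20 bp
  215→217: 2 bp
  217→233: 16 bp
  233→244: 11 bp
  244→4 (wrap): 245-244+4 = 5 bp

[2,2,3,4,5,5,6,8,9,9,10,10,11,11,12,13,13,14,16,18,18,20,26]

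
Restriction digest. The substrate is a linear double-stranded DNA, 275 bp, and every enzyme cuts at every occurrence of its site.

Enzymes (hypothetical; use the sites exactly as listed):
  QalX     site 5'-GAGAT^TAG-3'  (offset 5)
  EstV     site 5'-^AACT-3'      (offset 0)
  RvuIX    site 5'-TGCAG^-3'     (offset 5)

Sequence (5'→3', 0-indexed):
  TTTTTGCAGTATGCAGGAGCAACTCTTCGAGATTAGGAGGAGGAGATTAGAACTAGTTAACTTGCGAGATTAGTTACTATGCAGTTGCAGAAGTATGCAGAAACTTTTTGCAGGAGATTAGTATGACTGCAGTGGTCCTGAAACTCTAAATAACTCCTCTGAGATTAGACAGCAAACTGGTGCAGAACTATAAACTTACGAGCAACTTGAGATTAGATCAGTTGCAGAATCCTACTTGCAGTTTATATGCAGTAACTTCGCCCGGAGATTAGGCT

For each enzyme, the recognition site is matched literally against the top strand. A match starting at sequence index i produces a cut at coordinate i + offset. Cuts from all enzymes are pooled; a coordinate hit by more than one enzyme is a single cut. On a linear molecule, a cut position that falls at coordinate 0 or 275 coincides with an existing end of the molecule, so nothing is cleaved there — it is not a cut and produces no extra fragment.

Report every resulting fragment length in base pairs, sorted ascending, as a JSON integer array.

[1,1,3,4,5,6,6,7,7,8,9,9,9,10,10,10,11,11,11,12,12,13,14,14,14,14,14,14,16]

Scan for sites:
  QalX GAGATTAG/5: at [28, 42, 65, 113, 160, 208, 264] ⇒ [33, 47, 70, 118, 165, 213, 269]
  EstV AACT/0: at [20, 50, 58, 101, 141, 151, 174, 185, 192, 203, 253] ⇒ [20, 50, 58, 101, 141, 151, 174, 185, 192, 203, 253]
  RvuIX TGCAG/5: at [4, 11, 79, 85, 95, 108, 127, 180, 222, 236, 247] ⇒ [9, 16, 84, 90, 100, 113, 132, 185, 227, 241, 252]

Pooled cuts: [9, 16, 20, 33, 47, 50, 58, 70, 84, 90, 100, 101, 113, 118, 132, 141, 151, 165, 174, 185, 192, 203, 213, 227, 241, 252, 253, 269]

Fragment lengths:
  [0,9): 9 bp
  [9,16): 7 bp
  [16,20): 4 bp
  [20,33): 13 bp
  [33,47): 14 bp
  [47,50): 3 bp
  [50,58): 8 bp
  [58,70): 12 bp
  [70,84): 14 bp
  [84,90): 6 bp
  [90,100): 10 bp
  [100,101): 1 bp
  [101,113): 12 bp
  [113,118): 5 bp
  [118,132): 14 bp
  [132,141): 9 bp
  [141,151): 10 bp
  [151,165): 14 bp
  [165,174): 9 bp
  [174,185): 11 bp
  [185,192): 7 bp
  [192,203): 11 bp
  [203,213): 10 bp
  [213,227): 14 bp
  [227,241): 14 bp
  [241,252): 11 bp
  [252,253): 1 bp
  [253,269): 16 bp
  [269,275): 6 bp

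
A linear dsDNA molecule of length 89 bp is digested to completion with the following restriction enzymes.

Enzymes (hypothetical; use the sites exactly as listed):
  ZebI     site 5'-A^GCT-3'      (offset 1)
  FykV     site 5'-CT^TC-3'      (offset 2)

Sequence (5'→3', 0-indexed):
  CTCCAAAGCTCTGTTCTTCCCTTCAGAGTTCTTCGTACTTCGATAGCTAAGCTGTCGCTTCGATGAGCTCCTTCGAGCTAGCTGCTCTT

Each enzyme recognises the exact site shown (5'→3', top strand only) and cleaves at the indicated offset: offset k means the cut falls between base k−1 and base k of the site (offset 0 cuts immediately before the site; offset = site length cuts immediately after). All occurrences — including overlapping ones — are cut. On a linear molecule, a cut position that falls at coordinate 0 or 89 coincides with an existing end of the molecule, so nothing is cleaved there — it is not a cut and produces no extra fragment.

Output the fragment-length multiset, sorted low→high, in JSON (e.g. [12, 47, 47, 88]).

[4,4,5,5,6,6,7,7,7,9,9,10,10]

Scan for sites:
  ZebI AGCT/1: at [6, 44, 49, 65, 75, 79] ⇒ [7, 45, 50, 66, 76, 80]
  FykV CTTC/2: at [15, 20, 30, 37, 57, 70] ⇒ [17, 22, 32, 39, 59, 72]

Pooled cuts: [7, 17, 22, 32, 39, 45, 50, 59, 66, 72, 76, 80]

Fragment lengths:
  [0,7): 7 bp
  [7,17): 10 bp
  [17,22): 5 bp
  [22,32): 10 bp
  [32,39): 7 bp
  [39,45): 6 bp
  [45,50): 5 bp
  [50,59): 9 bp
  [59,66): 7 bp
  [66,72): 6 bp
  [72,76): 4 bp
  [76,80): 4 bp
  [80,89): 9 bp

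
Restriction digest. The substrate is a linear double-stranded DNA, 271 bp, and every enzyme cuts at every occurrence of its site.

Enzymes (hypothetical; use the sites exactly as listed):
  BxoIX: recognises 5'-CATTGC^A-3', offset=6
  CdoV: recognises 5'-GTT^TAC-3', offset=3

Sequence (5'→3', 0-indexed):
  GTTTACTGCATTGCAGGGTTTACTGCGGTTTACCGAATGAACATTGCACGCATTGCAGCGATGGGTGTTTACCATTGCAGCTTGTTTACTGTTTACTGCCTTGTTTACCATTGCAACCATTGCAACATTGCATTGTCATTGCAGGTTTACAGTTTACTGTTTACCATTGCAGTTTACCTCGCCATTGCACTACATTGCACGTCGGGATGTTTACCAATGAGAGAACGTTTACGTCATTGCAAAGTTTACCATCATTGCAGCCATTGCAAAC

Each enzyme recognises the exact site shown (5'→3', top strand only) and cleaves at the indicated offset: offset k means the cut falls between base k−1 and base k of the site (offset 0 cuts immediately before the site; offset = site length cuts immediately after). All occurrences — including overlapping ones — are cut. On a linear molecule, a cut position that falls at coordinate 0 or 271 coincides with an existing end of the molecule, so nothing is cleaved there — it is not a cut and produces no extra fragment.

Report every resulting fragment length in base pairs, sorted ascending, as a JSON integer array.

Per-enzyme occurrences:
  BxoIX CATTGCA/6: at [8, 41, 50, 72, 108, 117, 125, 136, 164, 182, 192, 234, 252, 261] ⇒ [14, 47, 56, 78, 114, 123, 131, 142, 170, 188, 198, 240, 258, 267]
  CdoV GTTTAC/3: at [0, 17, 27, 66, 83, 90, 102, 144, 151, 158, 171, 208, 226, 243] ⇒ [3, 20, 30, 69, 86, 93, 105, 147, 154, 161, 174, 211, 229, 246]

Pooled cuts: [3, 14, 20, 30, 47, 56, 69, 78, 86, 93, 105, 114, 123, 131, 142, 147, 154, 161, 170, 174, 188, 198, 211, 229, 240, 246, 258, 267]

Fragments:
  [0,3): 3 bp
  [3,14): 11 bp
  [14,20): 6 bp
  [20,30): 10 bp
  [30,47): 17 bp
  [47,56): 9 bp
  [56,69): 13 bp
  [69,78): 9 bp
  [78,86): 8 bp
  [86,93): 7 bp
  [93,105): 12 bp
  [105,114): 9 bp
  [114,123): 9 bp
  [123,131): 8 bp
  [131,142): 11 bp
  [142,147): 5 bp
  [147,154): 7 bp
  [154,161): 7 bp
  [161,170): 9 bp
  [170,174): 4 bp
  [174,188): 14 bp
  [188,198): 10 bp
  [198,211): 13 bp
  [211,229): 18 bp
  [229,240): 11 bp
  [240,246): 6 bp
  [246,258): 12 bp
  [258,267): 9 bp
  [267,271): 4 bp

[3,4,4,5,6,6,7,7,7,8,8,9,9,9,9,9,9,10,10,11,11,11,12,12,13,13,14,17,18]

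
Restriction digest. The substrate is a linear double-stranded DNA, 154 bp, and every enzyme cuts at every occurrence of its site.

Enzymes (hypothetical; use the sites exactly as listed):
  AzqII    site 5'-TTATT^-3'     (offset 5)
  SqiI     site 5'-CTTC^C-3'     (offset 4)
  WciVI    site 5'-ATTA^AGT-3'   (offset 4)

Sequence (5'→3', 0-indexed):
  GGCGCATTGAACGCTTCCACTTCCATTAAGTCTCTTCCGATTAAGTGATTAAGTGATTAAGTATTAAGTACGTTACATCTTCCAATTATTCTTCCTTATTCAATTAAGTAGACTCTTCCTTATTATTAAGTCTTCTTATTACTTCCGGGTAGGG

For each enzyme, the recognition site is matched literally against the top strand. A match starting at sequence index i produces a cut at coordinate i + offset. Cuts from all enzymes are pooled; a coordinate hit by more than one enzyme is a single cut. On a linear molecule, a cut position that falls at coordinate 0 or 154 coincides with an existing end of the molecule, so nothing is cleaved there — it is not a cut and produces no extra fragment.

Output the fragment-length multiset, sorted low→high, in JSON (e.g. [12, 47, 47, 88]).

[1,3,4,5,5,6,6,6,6,6,7,8,8,8,9,9,12,12,16,17]

Site scan:
  AzqII TTATT/5: at [85, 95, 119, 122, 135] ⇒ [90, 100, 124, 127, 140]
  SqiI CTTCC/4: at [13, 19, 33, 78, 90, 114, 141] ⇒ [17, 23, 37, 82, 94, 118, 145]
  WciVI ATTAAGT/4: at [24, 39, 47, 55, 62, 102, 124] ⇒ [28, 43, 51, 59, 66, 106, 128]

Pooled cuts: [17, 23, 28, 37, 43, 51, 59, 66, 82, 90, 94, 100, 106, 118, 124, 127, 128, 140, 145]

Fragments:
  [0,17): 17 bp
  [17,23): 6 bp
  [23,28): 5 bp
  [28,37): 9 bp
  [37,43): 6 bp
  [43,51): 8 bp
  [51,59): 8 bp
  [59,66): 7 bp
  [66,82): 16 bp
  [82,90): 8 bp
  [90,94): 4 bp
  [94,100): 6 bp
  [100,106): 6 bp
  [106,118): 12 bp
  [118,124): 6 bp
  [124,127): 3 bp
  [127,128): 1 bp
  [128,140): 12 bp
  [140,145): 5 bp
  [145,154): 9 bp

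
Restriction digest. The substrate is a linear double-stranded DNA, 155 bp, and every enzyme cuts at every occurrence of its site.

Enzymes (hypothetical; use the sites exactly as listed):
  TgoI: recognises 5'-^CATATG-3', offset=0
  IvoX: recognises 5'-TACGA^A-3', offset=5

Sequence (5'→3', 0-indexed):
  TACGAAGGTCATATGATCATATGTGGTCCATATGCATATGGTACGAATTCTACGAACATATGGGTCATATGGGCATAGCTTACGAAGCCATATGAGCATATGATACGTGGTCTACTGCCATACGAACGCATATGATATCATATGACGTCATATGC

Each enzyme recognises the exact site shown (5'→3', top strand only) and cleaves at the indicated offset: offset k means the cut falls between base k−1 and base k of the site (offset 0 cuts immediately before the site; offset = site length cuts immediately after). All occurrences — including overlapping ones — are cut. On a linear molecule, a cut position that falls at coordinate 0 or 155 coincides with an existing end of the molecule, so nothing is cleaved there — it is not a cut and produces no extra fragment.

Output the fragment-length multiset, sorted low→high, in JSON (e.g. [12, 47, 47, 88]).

[1,3,3,4,5,6,7,8,8,9,9,10,10,11,12,20,29]

Scan for sites:
  TgoI (CATATG, off=0): starts [9, 17, 28, 34, 56, 65, 88, 96, 128, 138, 148] → cuts [9, 17, 28, 34, 56, 65, 88, 96, 128, 138, 148]
  IvoX (TACGAA, off=5): starts [0, 41, 50, 80, 120] → cuts [5, 46, 55, 85, 125]

All cut coordinates (distinct, sorted): [5, 9, 17, 28, 34, 46, 55, 56, 65, 85, 88, 96, 125, 128, 138, 148]

Fragments:
  [0,5): 5 bp
  [5,9): 4 bp
  [9,17): 8 bp
  [17,28): 11 bp
  [28,34): 6 bp
  [34,46): 12 bp
  [46,55): 9 bp
  [55,56): 1 bp
  [56,65): 9 bp
  [65,85): 20 bp
  [85,88): 3 bp
  [88,96): 8 bp
  [96,125): 29 bp
  [125,128): 3 bp
  [128,138): 10 bp
  [138,148): 10 bp
  [148,155): 7 bp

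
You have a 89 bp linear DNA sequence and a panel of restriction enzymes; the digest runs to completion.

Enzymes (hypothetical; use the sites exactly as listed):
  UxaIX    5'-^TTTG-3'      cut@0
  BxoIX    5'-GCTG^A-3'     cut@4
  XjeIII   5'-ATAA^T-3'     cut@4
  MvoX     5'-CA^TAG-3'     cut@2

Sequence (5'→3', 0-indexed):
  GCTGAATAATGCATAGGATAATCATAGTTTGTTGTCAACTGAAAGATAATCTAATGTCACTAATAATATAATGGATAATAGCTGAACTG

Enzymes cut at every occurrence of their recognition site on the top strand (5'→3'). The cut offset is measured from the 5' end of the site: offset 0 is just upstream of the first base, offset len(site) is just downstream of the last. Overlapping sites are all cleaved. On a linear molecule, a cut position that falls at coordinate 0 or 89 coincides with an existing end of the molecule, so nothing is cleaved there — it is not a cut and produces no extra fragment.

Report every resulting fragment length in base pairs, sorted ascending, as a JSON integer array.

[3,3,4,4,5,5,5,6,7,8,17,22]

Per-enzyme occurrences:
  UxaIX TTTG/0: at [27] ⇒ [27]
  BxoIX GCTGA/4: at [0, 80] ⇒ [4, 84]
  XjeIII ATAAT/4: at [5, 17, 45, 62, 67, 74] ⇒ [9, 21, 49, 66, 71, 78]
  MvoX CATAG/2: at [11, 22] ⇒ [13, 24]

All cut coordinates (distinct, sorted): [4, 9, 13, 21, 24, 27, 49, 66, 71, 78, 84]

Fragments:
  [0,4): 4 bp
  [4,9): 5 bp
  [9,13): 4 bp
  [13,21): 8 bp
  [21,24): 3 bp
  [24,27): 3 bp
  [27,49): 22 bp
  [49,66): 17 bp
  [66,71): 5 bp
  [71,78): 7 bp
  [78,84): 6 bp
  [84,89): 5 bp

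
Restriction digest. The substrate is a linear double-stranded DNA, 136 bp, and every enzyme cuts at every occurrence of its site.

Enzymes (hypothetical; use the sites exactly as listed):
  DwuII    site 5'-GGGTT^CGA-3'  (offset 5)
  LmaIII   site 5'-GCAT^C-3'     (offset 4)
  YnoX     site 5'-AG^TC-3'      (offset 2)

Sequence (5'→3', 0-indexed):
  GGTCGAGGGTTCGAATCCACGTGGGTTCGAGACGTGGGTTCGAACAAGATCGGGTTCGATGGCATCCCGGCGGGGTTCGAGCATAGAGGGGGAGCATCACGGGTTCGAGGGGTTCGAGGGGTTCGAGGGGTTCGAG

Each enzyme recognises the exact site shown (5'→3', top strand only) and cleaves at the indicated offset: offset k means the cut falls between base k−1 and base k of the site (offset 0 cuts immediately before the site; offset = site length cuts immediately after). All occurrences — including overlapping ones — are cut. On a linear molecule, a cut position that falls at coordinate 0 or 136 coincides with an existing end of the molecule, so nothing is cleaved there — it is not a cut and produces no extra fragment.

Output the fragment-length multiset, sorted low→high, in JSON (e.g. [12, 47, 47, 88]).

[4,8,9,9,9,9,11,12,13,16,16,20]

Per-enzyme occurrences:
  DwuII GGGTTCGA/5: at [6, 22, 35, 51, 72, 100, 109, 118, 127] ⇒ [11, 27, 40, 56, 77, 105, 114, 123, 132]
  LmaIII GCATC/4: at [61, 93] ⇒ [65, 97]
  YnoX (AGTC, off=2): no sites

All cut coordinates (distinct, sorted): [11, 27, 40, 56, 65, 77, 97, 105, 114, 123, 132]

Fragments:
  [0,11): 11 bp
  [11,27): 16 bp
  [27,40): 13 bp
  [40,56): 16 bp
  [56,65): 9 bp
  [65,77): 12 bp
  [77,97): 20 bp
  [97,105): 8 bp
  [105,114): 9 bp
  [114,123): 9 bp
  [123,132): 9 bp
  [132,136): 4 bp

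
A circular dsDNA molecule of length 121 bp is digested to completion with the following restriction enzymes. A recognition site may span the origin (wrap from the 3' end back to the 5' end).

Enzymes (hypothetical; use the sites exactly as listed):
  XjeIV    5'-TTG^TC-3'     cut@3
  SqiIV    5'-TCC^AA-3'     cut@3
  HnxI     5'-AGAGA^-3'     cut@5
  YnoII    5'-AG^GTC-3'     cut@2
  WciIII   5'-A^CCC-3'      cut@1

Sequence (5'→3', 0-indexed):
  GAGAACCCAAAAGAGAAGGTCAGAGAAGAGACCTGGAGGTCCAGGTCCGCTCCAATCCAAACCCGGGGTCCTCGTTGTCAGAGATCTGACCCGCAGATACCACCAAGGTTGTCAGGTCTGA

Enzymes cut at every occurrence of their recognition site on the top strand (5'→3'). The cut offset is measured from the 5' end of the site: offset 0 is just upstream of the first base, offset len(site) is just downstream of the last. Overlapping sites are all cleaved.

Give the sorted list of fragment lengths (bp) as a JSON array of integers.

Scan for sites:
  XjeIV (TTGTC, off=3): starts [74, 108] → cuts [77, 111]
  SqiIV (TCCAA, off=3): starts [50, 55] → cuts [53, 58]
  HnxI (AGAGA, off=5): starts [11, 21, 26, 79, 120] → cuts [4, 16, 26, 31, 84]
  YnoII (AGGTC, off=2): starts [16, 36, 42, 113] → cuts [18, 38, 44, 115]
  WciIII (ACCC, off=1): starts [4, 60, 88] → cuts [5, 61, 89]

Pooled cuts: [4, 5, 16, 18, 26, 31, 38, 44, 53, 58, 61, 77, 84, 89, 111, 115]

Fragments:
  4→5: 1 bp
  5→16: 11 bp
  16→18: 2 bp
  18→26: 8 bp
  26→31: 5 bp
  31→38: 7 bp
  38→44: 6 bp
  44→53: 9 bp
  53→58: 5 bp
  58→61: 3 bp
  61→77: 16 bp
  77→84: 7 bp
  84→89: 5 bp
  89→111: 22 bp
  111→115: 4 bp
  115→4 (wrap): 121-115+4 = 10 bp

[1,2,3,4,5,5,5,6,7,7,8,9,10,11,16,22]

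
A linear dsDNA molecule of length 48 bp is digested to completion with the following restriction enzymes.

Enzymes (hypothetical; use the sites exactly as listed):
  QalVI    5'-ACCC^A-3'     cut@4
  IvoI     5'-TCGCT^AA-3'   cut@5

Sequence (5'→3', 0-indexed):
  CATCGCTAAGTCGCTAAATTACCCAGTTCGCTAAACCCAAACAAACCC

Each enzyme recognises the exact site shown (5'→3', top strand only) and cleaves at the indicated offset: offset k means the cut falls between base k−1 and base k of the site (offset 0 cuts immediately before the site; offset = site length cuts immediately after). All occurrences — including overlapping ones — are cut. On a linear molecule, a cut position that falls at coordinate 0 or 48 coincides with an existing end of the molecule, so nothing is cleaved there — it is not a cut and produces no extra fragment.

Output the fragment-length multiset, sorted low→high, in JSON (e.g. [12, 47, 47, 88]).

Scan for sites:
  QalVI (ACCCA, off=4): starts [20, 34] → cuts [24, 38]
  IvoI (TCGCTAA, off=5): starts [2, 10, 27] → cuts [7, 15, 32]

Pooled cuts: [7, 15, 24, 32, 38]

Fragment lengths:
  [0,7): 7 bp
  [7,15): 8 bp
  [15,24): 9 bp
  [24,32): 8 bp
  [32,38): 6 bp
  [38,48): 10 bp

[6,7,8,8,9,10]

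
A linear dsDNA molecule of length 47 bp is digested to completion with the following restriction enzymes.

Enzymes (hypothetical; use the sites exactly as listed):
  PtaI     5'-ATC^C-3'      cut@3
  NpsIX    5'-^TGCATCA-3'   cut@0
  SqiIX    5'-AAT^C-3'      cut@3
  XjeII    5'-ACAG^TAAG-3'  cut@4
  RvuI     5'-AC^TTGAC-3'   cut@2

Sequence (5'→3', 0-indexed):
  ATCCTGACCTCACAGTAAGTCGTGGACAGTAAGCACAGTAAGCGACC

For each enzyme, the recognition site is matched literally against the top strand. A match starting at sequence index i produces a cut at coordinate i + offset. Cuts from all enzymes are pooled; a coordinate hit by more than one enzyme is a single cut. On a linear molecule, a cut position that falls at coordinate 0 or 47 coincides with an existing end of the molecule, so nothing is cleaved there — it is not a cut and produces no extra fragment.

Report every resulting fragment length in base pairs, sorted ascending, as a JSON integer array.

Scan for sites:
  PtaI (ATCC, off=3): starts [0] → cuts [3]
  NpsIX (TGCATCA, off=0): no sites
  SqiIX (AATC, off=3): no sites
  XjeII (ACAGTAAG, off=4): starts [11, 25, 34] → cuts [15, 29, 38]
  RvuI (ACTTGAC, off=2): no sites

All cut coordinates (distinct, sorted): [3, 15, 29, 38]

Fragments:
  [0,3): 3 bp
  [3,15): 12 bp
  [15,29): 14 bp
  [29,38): 9 bp
  [38,47): 9 bp

[3,9,9,12,14]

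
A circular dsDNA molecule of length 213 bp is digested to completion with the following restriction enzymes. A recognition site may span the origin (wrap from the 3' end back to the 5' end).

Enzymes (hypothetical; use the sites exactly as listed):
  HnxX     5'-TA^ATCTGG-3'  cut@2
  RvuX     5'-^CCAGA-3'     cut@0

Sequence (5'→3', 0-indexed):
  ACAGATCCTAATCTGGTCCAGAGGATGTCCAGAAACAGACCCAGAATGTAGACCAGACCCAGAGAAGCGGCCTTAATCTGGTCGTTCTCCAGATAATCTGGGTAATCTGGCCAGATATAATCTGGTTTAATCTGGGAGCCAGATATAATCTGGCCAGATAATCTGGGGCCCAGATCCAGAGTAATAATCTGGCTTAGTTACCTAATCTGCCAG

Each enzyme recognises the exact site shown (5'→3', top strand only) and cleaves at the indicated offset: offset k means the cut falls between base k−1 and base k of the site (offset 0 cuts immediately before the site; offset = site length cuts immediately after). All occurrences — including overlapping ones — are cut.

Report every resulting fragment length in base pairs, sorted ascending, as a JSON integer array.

[6,6,6,6,7,7,7,9,9,9,9,9,10,11,11,12,12,13,14,17,23]

Per-enzyme occurrences:
  HnxX (TAATCTGG, off=2): starts [8, 73, 93, 102, 117, 127, 145, 158, 184] → cuts [10, 75, 95, 104, 119, 129, 147, 160, 186]
  RvuX (CCAGA, off=0): starts [17, 28, 40, 52, 58, 88, 110, 138, 153, 169, 175, 209] → cuts [17, 28, 40, 52, 58, 88, 110, 138, 153, 169, 175, 209]

All cut coordinates (distinct, sorted): [10, 17, 28, 40, 52, 58, 75, 88, 95, 104, 110, 119, 129, 138, 147, 153, 160, 169, 175, 186, 209]

Fragment lengths:
  10→17: 7 bp
  17→28: 11 bp
  28→40: 12 bp
  40→52: 12 bp
  52→58: 6 bp
  58→75: 17 bp
  75→88: 13 bp
  88→95: 7 bp
  95→104: 9 bp
  104→110: 6 bp
  110→119: 9 bp
  119→129: 10 bp
  129→138: 9 bp
  138→147: 9 bp
  147→153: 6 bp
  153→160: 7 bp
  160→169: 9 bp
  169→175: 6 bp
  175→186: 11 bp
  186→209: 23 bp
  209→10 (wrap): 213-209+10 = 14 bp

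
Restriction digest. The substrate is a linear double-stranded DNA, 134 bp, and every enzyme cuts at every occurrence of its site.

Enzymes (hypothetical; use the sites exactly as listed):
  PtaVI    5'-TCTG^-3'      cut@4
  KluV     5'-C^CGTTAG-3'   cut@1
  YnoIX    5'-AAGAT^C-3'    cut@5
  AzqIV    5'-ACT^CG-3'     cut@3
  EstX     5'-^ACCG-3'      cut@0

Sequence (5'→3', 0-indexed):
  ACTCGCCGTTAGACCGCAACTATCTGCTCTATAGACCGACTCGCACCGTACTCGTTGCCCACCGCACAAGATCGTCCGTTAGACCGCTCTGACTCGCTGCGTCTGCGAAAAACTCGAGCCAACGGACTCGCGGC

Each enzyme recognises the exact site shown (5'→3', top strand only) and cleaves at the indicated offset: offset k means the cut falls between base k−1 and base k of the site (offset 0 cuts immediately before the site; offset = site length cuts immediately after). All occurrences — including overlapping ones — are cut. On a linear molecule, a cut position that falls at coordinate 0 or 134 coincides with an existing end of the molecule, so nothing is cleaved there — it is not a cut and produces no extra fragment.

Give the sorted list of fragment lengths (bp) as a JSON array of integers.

Scan for sites:
  PtaVI (TCTG, off=4): starts [22, 87, 101] → cuts [26, 91, 105]
  KluV (CCGTTAG, off=1): starts [5, 75] → cuts [6, 76]
  YnoIX (AAGATC, off=5): starts [67] → cuts [72]
  AzqIV (ACTCG, off=3): starts [0, 38, 49, 91, 111, 125] → cuts [3, 41, 52, 94, 114, 128]
  EstX (ACCG, off=0): starts [12, 34, 44, 60, 82] → cuts [12, 34, 44, 60, 82]

All cut coordinates (distinct, sorted): [3, 6, 12, 26, 34, 41, 44, 52, 60, 72, 76, 82, 91, 94, 105, 114, 128]

Fragment lengths:
  [0,3): 3 bp
  [3,6): 3 bp
  [6,12): 6 bp
  [12,26): 14 bp
  [26,34): 8 bp
  [34,41): 7 bp
  [41,44): 3 bp
  [44,52): 8 bp
  [52,60): 8 bp
  [60,72): 12 bp
  [72,76): 4 bp
  [76,82): 6 bp
  [82,91): 9 bp
  [91,94): 3 bp
  [94,105): 11 bp
  [105,114): 9 bp
  [114,128): 14 bp
  [128,134): 6 bp

[3,3,3,3,4,6,6,6,7,8,8,8,9,9,11,12,14,14]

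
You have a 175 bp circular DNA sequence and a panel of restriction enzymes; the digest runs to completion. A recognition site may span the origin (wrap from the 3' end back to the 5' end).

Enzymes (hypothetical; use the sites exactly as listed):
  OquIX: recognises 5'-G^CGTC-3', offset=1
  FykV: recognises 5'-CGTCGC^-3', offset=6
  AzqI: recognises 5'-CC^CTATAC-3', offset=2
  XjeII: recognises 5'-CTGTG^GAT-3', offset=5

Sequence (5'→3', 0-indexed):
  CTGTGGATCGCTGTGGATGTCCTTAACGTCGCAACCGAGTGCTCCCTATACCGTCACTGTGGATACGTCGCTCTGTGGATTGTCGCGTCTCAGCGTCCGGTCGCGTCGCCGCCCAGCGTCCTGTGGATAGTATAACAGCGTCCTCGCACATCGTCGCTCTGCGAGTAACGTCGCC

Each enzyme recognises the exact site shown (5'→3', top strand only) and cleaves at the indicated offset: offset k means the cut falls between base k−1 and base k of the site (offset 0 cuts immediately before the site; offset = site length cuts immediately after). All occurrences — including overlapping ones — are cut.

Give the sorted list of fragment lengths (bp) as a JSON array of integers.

Per-enzyme occurrences:
  OquIX GCGTC/1: at [84, 92, 102, 115, 137] ⇒ [85, 93, 103, 116, 138]
  FykV CGTCGC/6: at [26, 65, 103, 151, 168] ⇒ [32, 71, 109, 157, 174]
  AzqI CCCTATAC/2: at [43] ⇒ [45]
  XjeII CTGTGGAT/5: at [0, 10, 56, 72, 120] ⇒ [5, 15, 61, 77, 125]

Pooled cuts: [5, 15, 32, 45, 61, 71, 77, 85, 93, 103, 109, 116, 125, 138, 157, 174]

Fragments:
  5→15: 10 bp
  15→32: 17 bp
  32→45: 13 bp
  45→61: 16 bp
  61→71: 10 bp
  71→77: 6 bp
  77→85: 8 bp
  85→93: 8 bp
  93→103: 10 bp
  103→109: 6 bp
  109→116: 7 bp
  116→125: 9 bp
  125→138: 13 bp
  138→157: 19 bp
  157→174: 17 bp
  174→5 (wrap): 175-174+5 = 6 bp

[6,6,6,7,8,8,9,10,10,10,13,13,16,17,17,19]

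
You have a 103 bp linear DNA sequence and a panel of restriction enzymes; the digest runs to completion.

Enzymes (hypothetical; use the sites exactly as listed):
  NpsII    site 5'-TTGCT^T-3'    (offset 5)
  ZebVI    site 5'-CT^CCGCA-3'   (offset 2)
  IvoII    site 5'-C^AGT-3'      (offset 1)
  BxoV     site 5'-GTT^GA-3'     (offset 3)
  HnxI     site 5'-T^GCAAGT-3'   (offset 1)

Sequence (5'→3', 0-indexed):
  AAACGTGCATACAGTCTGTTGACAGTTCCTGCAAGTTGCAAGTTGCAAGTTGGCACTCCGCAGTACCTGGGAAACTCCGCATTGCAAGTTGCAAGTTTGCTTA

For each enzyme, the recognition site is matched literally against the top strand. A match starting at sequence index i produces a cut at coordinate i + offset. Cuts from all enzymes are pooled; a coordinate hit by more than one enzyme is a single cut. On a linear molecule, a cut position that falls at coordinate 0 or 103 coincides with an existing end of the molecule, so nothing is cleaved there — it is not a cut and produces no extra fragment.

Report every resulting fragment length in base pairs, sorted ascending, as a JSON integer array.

[2,3,4,7,7,7,7,7,8,11,12,13,15]

Site scan:
  NpsII (TTGCTT, off=5): starts [96] → cuts [101]
  ZebVI (CTCCGCA, off=2): starts [55, 74] → cuts [57, 76]
  IvoII (CAGT, off=1): starts [11, 22, 60] → cuts [12, 23, 61]
  BxoV (GTTGA, off=3): starts [17] → cuts [20]
  HnxI (TGCAAGT, off=1): starts [29, 36, 43, 82, 89] → cuts [30, 37, 44, 83, 90]

All cut coordinates (distinct, sorted): [12, 20, 23, 30, 37, 44, 57, 61, 76, 83, 90, 101]

Fragment lengths:
  [0,12): 12 bp
  [12,20): 8 bp
  [20,23): 3 bp
  [23,30): 7 bp
  [30,37): 7 bp
  [37,44): 7 bp
  [44,57): 13 bp
  [57,61): 4 bp
  [61,76): 15 bp
  [76,83): 7 bp
  [83,90): 7 bp
  [90,101): 11 bp
  [101,103): 2 bp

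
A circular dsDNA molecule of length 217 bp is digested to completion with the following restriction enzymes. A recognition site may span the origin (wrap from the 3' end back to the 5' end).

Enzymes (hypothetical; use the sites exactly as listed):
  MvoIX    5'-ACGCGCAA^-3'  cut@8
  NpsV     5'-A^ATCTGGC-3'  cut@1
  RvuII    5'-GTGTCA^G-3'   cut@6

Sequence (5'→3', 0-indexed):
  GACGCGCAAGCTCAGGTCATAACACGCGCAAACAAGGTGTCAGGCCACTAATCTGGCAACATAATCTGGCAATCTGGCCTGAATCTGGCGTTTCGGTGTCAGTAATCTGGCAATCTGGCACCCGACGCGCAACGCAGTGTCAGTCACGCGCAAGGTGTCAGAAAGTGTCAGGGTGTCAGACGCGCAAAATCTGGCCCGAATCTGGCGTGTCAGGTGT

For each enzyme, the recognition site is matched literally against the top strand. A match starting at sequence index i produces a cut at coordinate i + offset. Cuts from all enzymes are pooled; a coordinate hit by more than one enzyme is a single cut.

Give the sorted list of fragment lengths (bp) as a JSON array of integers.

Scan for sites:
  MvoIX ACGCGCAA/8: at [1, 23, 124, 145, 179] ⇒ [9, 31, 132, 153, 187]
  NpsV AATCTGGC/1: at [49, 62, 70, 81, 103, 111, 187, 198] ⇒ [50, 63, 71, 82, 104, 112, 188, 199]
  RvuII GTGTCAG/6: at [36, 95, 136, 154, 164, 172, 206] ⇒ [42, 101, 142, 160, 170, 178, 212]

Pooled cuts: [9, 31, 42, 50, 63, 71, 82, 101, 104, 112, 132, 142, 153, 160, 170, 178, 187, 188, 199, 212]

Fragment lengths:
  9→31: 22 bp
  31→42: 11 bp
  42→50: 8 bp
  50→63: 13 bp
  63→71: 8 bp
  71→82: 11 bp
  82→101: 19 bp
  101→104: 3 bp
  104→112: 8 bp
  112→132: 20 bp
  132→142: 10 bp
  142→153: 11 bp
  153→160: 7 bp
  160→170: 10 bp
  170→178: 8 bp
  178→187: 9 bp
  187→188: 1 bp
  188→199: 11 bp
  199→212: 13 bp
  212→9 (wrap): 217-212+9 = 14 bp

[1,3,7,8,8,8,8,9,10,10,11,11,11,11,13,13,14,19,20,22]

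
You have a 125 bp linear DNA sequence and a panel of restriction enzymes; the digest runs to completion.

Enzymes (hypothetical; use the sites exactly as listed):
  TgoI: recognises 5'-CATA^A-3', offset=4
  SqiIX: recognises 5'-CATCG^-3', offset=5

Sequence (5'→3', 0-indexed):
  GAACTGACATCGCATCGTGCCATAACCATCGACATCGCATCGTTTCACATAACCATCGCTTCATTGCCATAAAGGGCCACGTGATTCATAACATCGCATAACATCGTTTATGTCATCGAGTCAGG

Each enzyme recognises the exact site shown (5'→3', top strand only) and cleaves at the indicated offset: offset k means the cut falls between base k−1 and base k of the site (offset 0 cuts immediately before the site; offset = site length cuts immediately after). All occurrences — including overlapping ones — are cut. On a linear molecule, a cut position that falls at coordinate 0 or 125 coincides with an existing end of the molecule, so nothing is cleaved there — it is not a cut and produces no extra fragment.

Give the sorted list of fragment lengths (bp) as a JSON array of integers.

[4,5,5,6,6,6,7,7,7,7,9,12,12,13,19]

Scan for sites:
  TgoI CATAA/4: at [20, 47, 67, 86, 96] ⇒ [24, 51, 71, 90, 100]
  SqiIX CATCG/5: at [7, 12, 26, 32, 37, 53, 91, 101, 113] ⇒ [12, 17, 31, 37, 42, 58, 96, 106, 118]

All cut coordinates (distinct, sorted): [12, 17, 24, 31, 37, 42, 51, 58, 71, 90, 96, 100, 106, 118]

Fragment lengths:
  [0,12): 12 bp
  [12,17): 5 bp
  [17,24): 7 bp
  [24,31): 7 bp
  [31,37): 6 bp
  [37,42): 5 bp
  [42,51): 9 bp
  [51,58): 7 bp
  [58,71): 13 bp
  [71,90): 19 bp
  [90,96): 6 bp
  [96,100): 4 bp
  [100,106): 6 bp
  [106,118): 12 bp
  [118,125): 7 bp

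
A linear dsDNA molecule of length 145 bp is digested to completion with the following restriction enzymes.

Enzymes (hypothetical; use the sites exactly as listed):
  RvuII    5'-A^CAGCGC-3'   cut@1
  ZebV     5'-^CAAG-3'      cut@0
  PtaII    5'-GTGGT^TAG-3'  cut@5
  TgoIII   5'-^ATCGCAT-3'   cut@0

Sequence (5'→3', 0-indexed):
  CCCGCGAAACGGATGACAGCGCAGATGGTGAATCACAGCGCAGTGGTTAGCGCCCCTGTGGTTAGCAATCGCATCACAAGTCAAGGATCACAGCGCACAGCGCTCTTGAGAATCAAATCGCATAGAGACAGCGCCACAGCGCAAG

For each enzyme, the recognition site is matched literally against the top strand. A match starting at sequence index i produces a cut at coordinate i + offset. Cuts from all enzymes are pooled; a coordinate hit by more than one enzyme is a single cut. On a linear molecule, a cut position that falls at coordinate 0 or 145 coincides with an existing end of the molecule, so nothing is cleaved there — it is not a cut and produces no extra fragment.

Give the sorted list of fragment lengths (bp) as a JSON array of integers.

Scan for sites:
  RvuII ACAGCGC/1: at [15, 34, 89, 96, 127, 135] ⇒ [16, 35, 90, 97, 128, 136]
  ZebV CAAG/0: at [76, 81, 141] ⇒ [76, 81, 141]
  PtaII GTGGTTAG/5: at [42, 57] ⇒ [47, 62]
  TgoIII ATCGCAT/0: at [67, 116] ⇒ [67, 116]

Pooled cuts: [16, 35, 47, 62, 67, 76, 81, 90, 97, 116, 128, 136, 141]

Fragment lengths:
  [0,16): 16 bp
  [16,35): 19 bp
  [35,47): 12 bp
  [47,62): 15 bp
  [62,67): 5 bp
  [67,76): 9 bp
  [76,81): 5 bp
  [81,90): 9 bp
  [90,97): 7 bp
  [97,116): 19 bp
  [116,128): 12 bp
  [128,136): 8 bp
  [136,141): 5 bp
  [141,145): 4 bp

[4,5,5,5,7,8,9,9,12,12,15,16,19,19]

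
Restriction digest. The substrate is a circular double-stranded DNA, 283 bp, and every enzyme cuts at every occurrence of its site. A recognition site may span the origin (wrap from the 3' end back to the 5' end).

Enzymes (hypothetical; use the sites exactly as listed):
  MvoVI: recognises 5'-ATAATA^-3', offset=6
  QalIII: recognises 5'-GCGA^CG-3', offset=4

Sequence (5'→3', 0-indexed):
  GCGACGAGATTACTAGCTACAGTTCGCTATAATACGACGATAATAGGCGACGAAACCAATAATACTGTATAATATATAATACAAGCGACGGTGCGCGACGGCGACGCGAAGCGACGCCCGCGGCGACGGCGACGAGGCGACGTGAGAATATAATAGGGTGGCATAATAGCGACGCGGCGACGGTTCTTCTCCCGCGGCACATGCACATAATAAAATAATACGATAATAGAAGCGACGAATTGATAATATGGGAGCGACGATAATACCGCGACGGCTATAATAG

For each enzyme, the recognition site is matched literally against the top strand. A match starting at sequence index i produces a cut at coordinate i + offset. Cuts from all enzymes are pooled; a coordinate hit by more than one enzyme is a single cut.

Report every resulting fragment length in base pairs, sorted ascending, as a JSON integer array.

[4,5,5,6,6,6,7,7,7,8,8,8,8,8,9,10,10,10,11,11,12,13,13,14,15,30,32]

Site scan:
  MvoVI ATAATA/6: at [28, 39, 58, 68, 75, 149, 162, 206, 214, 222, 242, 259, 276] ⇒ [34, 45, 64, 74, 81, 155, 168, 212, 220, 228, 248, 265, 282]
  QalIII GCGACG/4: at [0, 46, 84, 94, 100, 110, 122, 128, 136, 168, 176, 231, 253, 267] ⇒ [4, 50, 88, 98, 104, 114, 126, 132, 140, 172, 180, 235, 257, 271]

All cut coordinates (distinct, sorted): [4, 34, 45, 50, 64, 74, 81, 88, 98, 104, 114, 126, 132, 140, 155, 168, 172, 180, 212, 220, 228, 235, 248, 257, 265, 271, 282]

Fragment lengths:
  4→34: 30 bp
  34→45: 11 bp
  45→50: 5 bp
  50→64: 14 bp
  64→74: 10 bp
  74→81: 7 bp
  81→88: 7 bp
  88→98: 10 bp
  98→104: 6 bp
  104→114: 10 bp
  114→126: 12 bp
  126→132: 6 bp
  132→140: 8 bp
  140→155: 15 bp
  155→168: 13 bp
  168→172: 4 bp
  172→180: 8 bp
  180→212: 32 bp
  212→220: 8 bp
  220→228: 8 bp
  228→235: 7 bp
  235→248: 13 bp
  248→257: 9 bp
  257→265: 8 bp
  265→271: 6 bp
  271→282: 11 bp
  282→4 (wrap): 283-282+4 = 5 bp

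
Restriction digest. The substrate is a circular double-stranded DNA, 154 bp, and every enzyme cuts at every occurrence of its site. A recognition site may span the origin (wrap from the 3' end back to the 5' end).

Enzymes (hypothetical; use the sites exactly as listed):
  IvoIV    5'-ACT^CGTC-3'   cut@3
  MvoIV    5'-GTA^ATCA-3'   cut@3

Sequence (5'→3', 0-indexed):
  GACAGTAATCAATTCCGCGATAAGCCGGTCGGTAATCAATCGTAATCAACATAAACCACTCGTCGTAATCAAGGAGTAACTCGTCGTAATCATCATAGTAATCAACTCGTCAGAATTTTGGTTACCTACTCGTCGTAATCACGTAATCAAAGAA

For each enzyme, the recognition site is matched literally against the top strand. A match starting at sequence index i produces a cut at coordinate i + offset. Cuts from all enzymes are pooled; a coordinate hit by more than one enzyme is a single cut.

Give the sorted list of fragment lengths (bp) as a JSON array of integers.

Per-enzyme occurrences:
  IvoIV ACTCGTC/3: at [57, 78, 104, 127] ⇒ [60, 81, 107, 130]
  MvoIV GTAATCA/3: at [4, 31, 41, 64, 85, 97, 134, 142] ⇒ [7, 34, 44, 67, 88, 100, 137, 145]

All cut coordinates (distinct, sorted): [7, 34, 44, 60, 67, 81, 88, 100, 107, 130, 137, 145]

Fragments:
  7→34: 27 bp
  34→44: 10 bp
  44→60: 16 bp
  60→67: 7 bp
  67→81: 14 bp
  81→88: 7 bp
  88→100: 12 bp
  100→107: 7 bp
  107→130: 23 bp
  130→137: 7 bp
  137→145: 8 bp
  145→7 (wrap): 154-145+7 = 16 bp

[7,7,7,7,8,10,12,14,16,16,23,27]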